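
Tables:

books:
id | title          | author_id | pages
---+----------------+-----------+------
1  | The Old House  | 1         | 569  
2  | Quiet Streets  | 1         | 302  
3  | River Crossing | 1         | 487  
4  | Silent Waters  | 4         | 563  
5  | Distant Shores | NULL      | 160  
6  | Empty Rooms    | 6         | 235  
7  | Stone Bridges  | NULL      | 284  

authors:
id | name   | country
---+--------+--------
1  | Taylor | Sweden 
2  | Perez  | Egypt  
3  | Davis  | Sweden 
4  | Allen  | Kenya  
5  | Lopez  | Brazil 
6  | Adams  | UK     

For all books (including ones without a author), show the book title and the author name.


LEFT JOIN keeps every row from books (the left table); where author_id has no match in authors, the author columns become NULL. Walk through each book:
  - book 1 (The Old House): author_id=1 -> matches Taylor
  - book 2 (Quiet Streets): author_id=1 -> matches Taylor
  - book 3 (River Crossing): author_id=1 -> matches Taylor
  - book 4 (Silent Waters): author_id=4 -> matches Allen
  - book 5 (Distant Shores): author_id=NULL, no match -> kept with NULL
  - book 6 (Empty Rooms): author_id=6 -> matches Adams
  - book 7 (Stone Bridges): author_id=NULL, no match -> kept with NULL
All 7 rows appear; 2 have NULL author.

SQL:
SELECT a.title, b.name AS author
FROM books a
LEFT JOIN authors b ON a.author_id = b.id

Result:
title          | author
---------------+-------
The Old House  | Taylor
Quiet Streets  | Taylor
River Crossing | Taylor
Silent Waters  | Allen 
Distant Shores | NULL  
Empty Rooms    | Adams 
Stone Bridges  | NULL  


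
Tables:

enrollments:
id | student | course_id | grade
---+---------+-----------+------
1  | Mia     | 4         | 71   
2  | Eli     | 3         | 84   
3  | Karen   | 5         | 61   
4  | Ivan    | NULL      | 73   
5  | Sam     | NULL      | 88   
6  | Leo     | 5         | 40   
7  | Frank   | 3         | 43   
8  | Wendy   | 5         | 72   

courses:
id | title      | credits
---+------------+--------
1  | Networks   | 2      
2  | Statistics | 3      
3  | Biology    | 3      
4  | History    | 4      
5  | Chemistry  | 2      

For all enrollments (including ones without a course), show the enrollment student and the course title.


LEFT JOIN keeps every row from enrollments (the left table); where course_id has no match in courses, the course columns become NULL. Walk through each enrollment:
  - enrollment 1 (Mia): course_id=4 -> matches History
  - enrollment 2 (Eli): course_id=3 -> matches Biology
  - enrollment 3 (Karen): course_id=5 -> matches Chemistry
  - enrollment 4 (Ivan): course_id=NULL, no match -> kept with NULL
  - enrollment 5 (Sam): course_id=NULL, no match -> kept with NULL
  - enrollment 6 (Leo): course_id=5 -> matches Chemistry
  - enrollment 7 (Frank): course_id=3 -> matches Biology
  - enrollment 8 (Wendy): course_id=5 -> matches Chemistry
All 8 rows appear; 2 have NULL course.

SQL:
SELECT a.student, b.title AS course
FROM enrollments a
LEFT JOIN courses b ON a.course_id = b.id

Result:
student | course   
--------+----------
Mia     | History  
Eli     | Biology  
Karen   | Chemistry
Ivan    | NULL     
Sam     | NULL     
Leo     | Chemistry
Frank   | Biology  
Wendy   | Chemistry


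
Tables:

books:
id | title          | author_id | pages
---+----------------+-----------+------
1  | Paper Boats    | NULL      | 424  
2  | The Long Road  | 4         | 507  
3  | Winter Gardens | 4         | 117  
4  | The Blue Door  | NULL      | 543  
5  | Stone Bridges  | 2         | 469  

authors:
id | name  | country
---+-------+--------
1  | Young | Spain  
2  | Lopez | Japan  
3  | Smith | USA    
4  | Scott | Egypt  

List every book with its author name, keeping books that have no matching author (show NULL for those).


LEFT JOIN keeps every row from books (the left table); where author_id has no match in authors, the author columns become NULL. Walk through each book:
  - book 1 (Paper Boats): author_id=NULL, no match -> kept with NULL
  - book 2 (The Long Road): author_id=4 -> matches Scott
  - book 3 (Winter Gardens): author_id=4 -> matches Scott
  - book 4 (The Blue Door): author_id=NULL, no match -> kept with NULL
  - book 5 (Stone Bridges): author_id=2 -> matches Lopez
All 5 rows appear; 2 have NULL author.

SQL:
SELECT a.title, b.name AS author
FROM books a
LEFT JOIN authors b ON a.author_id = b.id

Result:
title          | author
---------------+-------
Paper Boats    | NULL  
The Long Road  | Scott 
Winter Gardens | Scott 
The Blue Door  | NULL  
Stone Bridges  | Lopez 


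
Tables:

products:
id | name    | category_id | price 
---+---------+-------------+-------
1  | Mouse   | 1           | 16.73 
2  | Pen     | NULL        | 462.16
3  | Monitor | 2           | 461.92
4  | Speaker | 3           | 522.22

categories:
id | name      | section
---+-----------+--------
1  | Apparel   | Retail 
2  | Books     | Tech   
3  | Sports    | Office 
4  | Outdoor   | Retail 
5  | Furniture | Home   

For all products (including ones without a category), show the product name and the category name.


LEFT JOIN keeps every row from products (the left table); where category_id has no match in categories, the category columns become NULL. Walk through each product:
  - product 1 (Mouse): category_id=1 -> matches Apparel
  - product 2 (Pen): category_id=NULL, no match -> kept with NULL
  - product 3 (Monitor): category_id=2 -> matches Books
  - product 4 (Speaker): category_id=3 -> matches Sports
All 4 rows appear; 1 has NULL category.

SQL:
SELECT a.name, b.name AS category
FROM products a
LEFT JOIN categories b ON a.category_id = b.id

Result:
name    | category
--------+---------
Mouse   | Apparel 
Pen     | NULL    
Monitor | Books   
Speaker | Sports  


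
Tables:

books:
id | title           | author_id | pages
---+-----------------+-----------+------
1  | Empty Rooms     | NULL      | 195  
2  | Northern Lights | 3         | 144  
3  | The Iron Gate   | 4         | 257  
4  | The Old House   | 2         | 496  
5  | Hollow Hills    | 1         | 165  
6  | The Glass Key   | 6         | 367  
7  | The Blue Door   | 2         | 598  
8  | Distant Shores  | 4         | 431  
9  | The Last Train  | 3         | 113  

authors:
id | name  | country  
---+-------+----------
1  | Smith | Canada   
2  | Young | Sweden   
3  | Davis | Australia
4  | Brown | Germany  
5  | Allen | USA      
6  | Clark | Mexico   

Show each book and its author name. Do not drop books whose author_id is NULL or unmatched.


LEFT JOIN keeps every row from books (the left table); where author_id has no match in authors, the author columns become NULL. Walk through each book:
  - book 1 (Empty Rooms): author_id=NULL, no match -> kept with NULL
  - book 2 (Northern Lights): author_id=3 -> matches Davis
  - book 3 (The Iron Gate): author_id=4 -> matches Brown
  - book 4 (The Old House): author_id=2 -> matches Young
  - book 5 (Hollow Hills): author_id=1 -> matches Smith
  - book 6 (The Glass Key): author_id=6 -> matches Clark
  - book 7 (The Blue Door): author_id=2 -> matches Young
  - book 8 (Distant Shores): author_id=4 -> matches Brown
  - book 9 (The Last Train): author_id=3 -> matches Davis
All 9 rows appear; 1 has NULL author.

SQL:
SELECT a.title, b.name AS author
FROM books a
LEFT JOIN authors b ON a.author_id = b.id

Result:
title           | author
----------------+-------
Empty Rooms     | NULL  
Northern Lights | Davis 
The Iron Gate   | Brown 
The Old House   | Young 
Hollow Hills    | Smith 
The Glass Key   | Clark 
The Blue Door   | Young 
Distant Shores  | Brown 
The Last Train  | Davis 


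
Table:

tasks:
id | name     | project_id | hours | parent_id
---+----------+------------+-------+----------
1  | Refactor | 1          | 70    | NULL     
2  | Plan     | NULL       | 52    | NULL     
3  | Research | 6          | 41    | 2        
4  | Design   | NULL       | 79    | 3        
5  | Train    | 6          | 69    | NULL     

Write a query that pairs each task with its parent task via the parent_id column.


This is a self-join: tasks is joined to a second copy of itself, matching each row's parent_id to another row's id. Use LEFT JOIN so rows with parent_id=NULL are kept.
  - task 1 (Refactor): parent_id=NULL -> NULL
  - task 2 (Plan): parent_id=NULL -> NULL
  - task 3 (Research): parent_id=2 -> Plan
  - task 4 (Design): parent_id=3 -> Research
  - task 5 (Train): parent_id=NULL -> NULL

SQL:
SELECT a.name AS item, b.name AS parent
FROM tasks a
LEFT JOIN tasks b ON a.parent_id = b.id

Result:
item     | parent  
---------+---------
Refactor | NULL    
Plan     | NULL    
Research | Plan    
Design   | Research
Train    | NULL    


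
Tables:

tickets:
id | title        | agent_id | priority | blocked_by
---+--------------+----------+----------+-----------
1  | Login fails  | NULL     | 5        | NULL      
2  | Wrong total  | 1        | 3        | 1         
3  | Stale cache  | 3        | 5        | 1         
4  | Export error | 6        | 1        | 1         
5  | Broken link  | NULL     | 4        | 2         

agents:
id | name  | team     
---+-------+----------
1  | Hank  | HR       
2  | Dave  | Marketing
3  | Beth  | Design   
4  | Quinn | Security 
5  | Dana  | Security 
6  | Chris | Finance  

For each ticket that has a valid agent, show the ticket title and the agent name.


INNER JOIN keeps only tickets rows whose agent_id matches an id in agents. Walk through each ticket:
  - ticket 1 (Login fails): agent_id=NULL, no match -> dropped
  - ticket 2 (Wrong total): agent_id=1 -> matches Hank
  - ticket 3 (Stale cache): agent_id=3 -> matches Beth
  - ticket 4 (Export error): agent_id=6 -> matches Chris
  - ticket 5 (Broken link): agent_id=NULL, no match -> dropped
So 2 of 5 rows are dropped.

SQL:
SELECT a.title, b.name AS agent
FROM tickets a
INNER JOIN agents b ON a.agent_id = b.id

Result:
title        | agent
-------------+------
Wrong total  | Hank 
Stale cache  | Beth 
Export error | Chris


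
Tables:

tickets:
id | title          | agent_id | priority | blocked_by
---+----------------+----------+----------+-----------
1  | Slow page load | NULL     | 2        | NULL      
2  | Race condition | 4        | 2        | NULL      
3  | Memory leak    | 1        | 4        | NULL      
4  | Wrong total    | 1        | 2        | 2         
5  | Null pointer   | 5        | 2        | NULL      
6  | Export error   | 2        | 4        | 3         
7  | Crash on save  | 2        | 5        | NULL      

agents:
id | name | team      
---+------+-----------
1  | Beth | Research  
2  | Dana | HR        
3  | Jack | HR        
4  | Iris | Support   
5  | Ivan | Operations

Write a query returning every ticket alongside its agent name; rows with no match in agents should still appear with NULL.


LEFT JOIN keeps every row from tickets (the left table); where agent_id has no match in agents, the agent columns become NULL. Walk through each ticket:
  - ticket 1 (Slow page load): agent_id=NULL, no match -> kept with NULL
  - ticket 2 (Race condition): agent_id=4 -> matches Iris
  - ticket 3 (Memory leak): agent_id=1 -> matches Beth
  - ticket 4 (Wrong total): agent_id=1 -> matches Beth
  - ticket 5 (Null pointer): agent_id=5 -> matches Ivan
  - ticket 6 (Export error): agent_id=2 -> matches Dana
  - ticket 7 (Crash on save): agent_id=2 -> matches Dana
All 7 rows appear; 1 has NULL agent.

SQL:
SELECT a.title, b.name AS agent
FROM tickets a
LEFT JOIN agents b ON a.agent_id = b.id

Result:
title          | agent
---------------+------
Slow page load | NULL 
Race condition | Iris 
Memory leak    | Beth 
Wrong total    | Beth 
Null pointer   | Ivan 
Export error   | Dana 
Crash on save  | Dana 


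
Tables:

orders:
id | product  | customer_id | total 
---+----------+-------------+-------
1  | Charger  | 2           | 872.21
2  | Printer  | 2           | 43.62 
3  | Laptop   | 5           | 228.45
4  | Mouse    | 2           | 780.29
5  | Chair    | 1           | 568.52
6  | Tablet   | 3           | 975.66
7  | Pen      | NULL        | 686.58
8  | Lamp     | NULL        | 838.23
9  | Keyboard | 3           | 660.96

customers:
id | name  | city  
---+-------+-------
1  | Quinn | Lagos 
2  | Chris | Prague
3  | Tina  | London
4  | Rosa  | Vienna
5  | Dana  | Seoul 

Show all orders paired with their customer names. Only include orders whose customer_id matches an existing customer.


INNER JOIN keeps only orders rows whose customer_id matches an id in customers. Walk through each order:
  - order 1 (Charger): customer_id=2 -> matches Chris
  - order 2 (Printer): customer_id=2 -> matches Chris
  - order 3 (Laptop): customer_id=5 -> matches Dana
  - order 4 (Mouse): customer_id=2 -> matches Chris
  - order 5 (Chair): customer_id=1 -> matches Quinn
  - order 6 (Tablet): customer_id=3 -> matches Tina
  - order 7 (Pen): customer_id=NULL, no match -> dropped
  - order 8 (Lamp): customer_id=NULL, no match -> dropped
  - order 9 (Keyboard): customer_id=3 -> matches Tina
So 2 of 9 rows are dropped.

SQL:
SELECT a.product, b.name AS customer
FROM orders a
INNER JOIN customers b ON a.customer_id = b.id

Result:
product  | customer
---------+---------
Charger  | Chris   
Printer  | Chris   
Laptop   | Dana    
Mouse    | Chris   
Chair    | Quinn   
Tablet   | Tina    
Keyboard | Tina    


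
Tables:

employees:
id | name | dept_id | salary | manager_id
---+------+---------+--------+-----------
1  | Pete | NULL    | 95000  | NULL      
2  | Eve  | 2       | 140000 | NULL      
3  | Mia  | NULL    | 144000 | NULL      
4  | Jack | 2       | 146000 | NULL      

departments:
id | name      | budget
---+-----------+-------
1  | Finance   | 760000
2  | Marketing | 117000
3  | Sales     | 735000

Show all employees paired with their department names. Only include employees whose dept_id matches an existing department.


INNER JOIN keeps only employees rows whose dept_id matches an id in departments. Walk through each employee:
  - employee 1 (Pete): dept_id=NULL, no match -> dropped
  - employee 2 (Eve): dept_id=2 -> matches Marketing
  - employee 3 (Mia): dept_id=NULL, no match -> dropped
  - employee 4 (Jack): dept_id=2 -> matches Marketing
So 2 of 4 rows are dropped.

SQL:
SELECT a.name, b.name AS department
FROM employees a
INNER JOIN departments b ON a.dept_id = b.id

Result:
name | department
-----+-----------
Eve  | Marketing 
Jack | Marketing 


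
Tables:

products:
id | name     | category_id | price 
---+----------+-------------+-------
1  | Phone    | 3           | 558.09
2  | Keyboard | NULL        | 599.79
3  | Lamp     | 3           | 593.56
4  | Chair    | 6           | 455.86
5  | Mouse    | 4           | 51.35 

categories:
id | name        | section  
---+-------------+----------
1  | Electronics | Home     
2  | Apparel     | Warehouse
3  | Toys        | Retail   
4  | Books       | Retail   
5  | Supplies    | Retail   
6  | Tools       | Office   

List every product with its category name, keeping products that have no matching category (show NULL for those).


LEFT JOIN keeps every row from products (the left table); where category_id has no match in categories, the category columns become NULL. Walk through each product:
  - product 1 (Phone): category_id=3 -> matches Toys
  - product 2 (Keyboard): category_id=NULL, no match -> kept with NULL
  - product 3 (Lamp): category_id=3 -> matches Toys
  - product 4 (Chair): category_id=6 -> matches Tools
  - product 5 (Mouse): category_id=4 -> matches Books
All 5 rows appear; 1 has NULL category.

SQL:
SELECT a.name, b.name AS category
FROM products a
LEFT JOIN categories b ON a.category_id = b.id

Result:
name     | category
---------+---------
Phone    | Toys    
Keyboard | NULL    
Lamp     | Toys    
Chair    | Tools   
Mouse    | Books   


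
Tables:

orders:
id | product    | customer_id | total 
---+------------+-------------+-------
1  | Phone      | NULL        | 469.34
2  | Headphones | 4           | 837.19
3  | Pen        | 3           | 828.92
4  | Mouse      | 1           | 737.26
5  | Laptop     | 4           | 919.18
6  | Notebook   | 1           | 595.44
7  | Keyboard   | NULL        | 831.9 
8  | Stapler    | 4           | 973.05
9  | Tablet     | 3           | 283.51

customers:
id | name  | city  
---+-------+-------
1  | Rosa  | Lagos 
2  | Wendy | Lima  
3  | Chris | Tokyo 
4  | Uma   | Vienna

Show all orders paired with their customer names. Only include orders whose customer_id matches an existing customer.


INNER JOIN keeps only orders rows whose customer_id matches an id in customers. Walk through each order:
  - order 1 (Phone): customer_id=NULL, no match -> dropped
  - order 2 (Headphones): customer_id=4 -> matches Uma
  - order 3 (Pen): customer_id=3 -> matches Chris
  - order 4 (Mouse): customer_id=1 -> matches Rosa
  - order 5 (Laptop): customer_id=4 -> matches Uma
  - order 6 (Notebook): customer_id=1 -> matches Rosa
  - order 7 (Keyboard): customer_id=NULL, no match -> dropped
  - order 8 (Stapler): customer_id=4 -> matches Uma
  - order 9 (Tablet): customer_id=3 -> matches Chris
So 2 of 9 rows are dropped.

SQL:
SELECT a.product, b.name AS customer
FROM orders a
INNER JOIN customers b ON a.customer_id = b.id

Result:
product    | customer
-----------+---------
Headphones | Uma     
Pen        | Chris   
Mouse      | Rosa    
Laptop     | Uma     
Notebook   | Rosa    
Stapler    | Uma     
Tablet     | Chris   


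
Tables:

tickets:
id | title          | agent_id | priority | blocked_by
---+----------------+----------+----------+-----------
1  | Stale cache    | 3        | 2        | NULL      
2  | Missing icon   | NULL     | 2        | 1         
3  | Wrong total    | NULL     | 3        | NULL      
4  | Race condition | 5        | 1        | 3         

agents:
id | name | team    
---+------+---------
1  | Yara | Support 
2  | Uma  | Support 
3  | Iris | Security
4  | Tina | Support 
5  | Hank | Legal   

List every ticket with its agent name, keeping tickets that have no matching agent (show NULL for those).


LEFT JOIN keeps every row from tickets (the left table); where agent_id has no match in agents, the agent columns become NULL. Walk through each ticket:
  - ticket 1 (Stale cache): agent_id=3 -> matches Iris
  - ticket 2 (Missing icon): agent_id=NULL, no match -> kept with NULL
  - ticket 3 (Wrong total): agent_id=NULL, no match -> kept with NULL
  - ticket 4 (Race condition): agent_id=5 -> matches Hank
All 4 rows appear; 2 have NULL agent.

SQL:
SELECT a.title, b.name AS agent
FROM tickets a
LEFT JOIN agents b ON a.agent_id = b.id

Result:
title          | agent
---------------+------
Stale cache    | Iris 
Missing icon   | NULL 
Wrong total    | NULL 
Race condition | Hank 


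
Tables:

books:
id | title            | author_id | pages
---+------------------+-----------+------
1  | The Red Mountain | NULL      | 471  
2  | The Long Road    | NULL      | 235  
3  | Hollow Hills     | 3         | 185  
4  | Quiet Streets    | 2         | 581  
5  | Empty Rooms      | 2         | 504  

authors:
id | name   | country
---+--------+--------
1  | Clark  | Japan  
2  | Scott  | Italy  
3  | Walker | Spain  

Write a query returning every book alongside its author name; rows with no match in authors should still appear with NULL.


LEFT JOIN keeps every row from books (the left table); where author_id has no match in authors, the author columns become NULL. Walk through each book:
  - book 1 (The Red Mountain): author_id=NULL, no match -> kept with NULL
  - book 2 (The Long Road): author_id=NULL, no match -> kept with NULL
  - book 3 (Hollow Hills): author_id=3 -> matches Walker
  - book 4 (Quiet Streets): author_id=2 -> matches Scott
  - book 5 (Empty Rooms): author_id=2 -> matches Scott
All 5 rows appear; 2 have NULL author.

SQL:
SELECT a.title, b.name AS author
FROM books a
LEFT JOIN authors b ON a.author_id = b.id

Result:
title            | author
-----------------+-------
The Red Mountain | NULL  
The Long Road    | NULL  
Hollow Hills     | Walker
Quiet Streets    | Scott 
Empty Rooms      | Scott 


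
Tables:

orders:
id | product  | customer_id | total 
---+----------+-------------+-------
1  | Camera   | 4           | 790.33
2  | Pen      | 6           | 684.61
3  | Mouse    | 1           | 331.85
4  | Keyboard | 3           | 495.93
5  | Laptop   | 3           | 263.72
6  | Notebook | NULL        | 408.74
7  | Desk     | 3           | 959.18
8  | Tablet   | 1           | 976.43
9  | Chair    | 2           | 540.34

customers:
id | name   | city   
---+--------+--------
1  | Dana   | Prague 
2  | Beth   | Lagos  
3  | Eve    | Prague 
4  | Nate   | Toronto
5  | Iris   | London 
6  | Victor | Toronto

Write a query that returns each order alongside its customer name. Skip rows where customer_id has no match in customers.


INNER JOIN keeps only orders rows whose customer_id matches an id in customers. Walk through each order:
  - order 1 (Camera): customer_id=4 -> matches Nate
  - order 2 (Pen): customer_id=6 -> matches Victor
  - order 3 (Mouse): customer_id=1 -> matches Dana
  - order 4 (Keyboard): customer_id=3 -> matches Eve
  - order 5 (Laptop): customer_id=3 -> matches Eve
  - order 6 (Notebook): customer_id=NULL, no match -> dropped
  - order 7 (Desk): customer_id=3 -> matches Eve
  - order 8 (Tablet): customer_id=1 -> matches Dana
  - order 9 (Chair): customer_id=2 -> matches Beth
So 1 of 9 rows is dropped.

SQL:
SELECT a.product, b.name AS customer
FROM orders a
INNER JOIN customers b ON a.customer_id = b.id

Result:
product  | customer
---------+---------
Camera   | Nate    
Pen      | Victor  
Mouse    | Dana    
Keyboard | Eve     
Laptop   | Eve     
Desk     | Eve     
Tablet   | Dana    
Chair    | Beth    


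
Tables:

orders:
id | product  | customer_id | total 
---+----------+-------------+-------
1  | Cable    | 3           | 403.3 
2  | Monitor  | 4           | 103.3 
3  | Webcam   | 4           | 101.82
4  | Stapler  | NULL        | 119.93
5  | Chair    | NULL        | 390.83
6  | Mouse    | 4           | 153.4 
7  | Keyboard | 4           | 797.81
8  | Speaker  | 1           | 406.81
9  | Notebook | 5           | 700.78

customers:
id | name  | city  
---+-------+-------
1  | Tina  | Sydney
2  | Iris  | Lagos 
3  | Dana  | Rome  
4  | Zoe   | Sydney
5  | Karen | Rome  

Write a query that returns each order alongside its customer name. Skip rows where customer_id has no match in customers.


INNER JOIN keeps only orders rows whose customer_id matches an id in customers. Walk through each order:
  - order 1 (Cable): customer_id=3 -> matches Dana
  - order 2 (Monitor): customer_id=4 -> matches Zoe
  - order 3 (Webcam): customer_id=4 -> matches Zoe
  - order 4 (Stapler): customer_id=NULL, no match -> dropped
  - order 5 (Chair): customer_id=NULL, no match -> dropped
  - order 6 (Mouse): customer_id=4 -> matches Zoe
  - order 7 (Keyboard): customer_id=4 -> matches Zoe
  - order 8 (Speaker): customer_id=1 -> matches Tina
  - order 9 (Notebook): customer_id=5 -> matches Karen
So 2 of 9 rows are dropped.

SQL:
SELECT a.product, b.name AS customer
FROM orders a
INNER JOIN customers b ON a.customer_id = b.id

Result:
product  | customer
---------+---------
Cable    | Dana    
Monitor  | Zoe     
Webcam   | Zoe     
Mouse    | Zoe     
Keyboard | Zoe     
Speaker  | Tina    
Notebook | Karen   


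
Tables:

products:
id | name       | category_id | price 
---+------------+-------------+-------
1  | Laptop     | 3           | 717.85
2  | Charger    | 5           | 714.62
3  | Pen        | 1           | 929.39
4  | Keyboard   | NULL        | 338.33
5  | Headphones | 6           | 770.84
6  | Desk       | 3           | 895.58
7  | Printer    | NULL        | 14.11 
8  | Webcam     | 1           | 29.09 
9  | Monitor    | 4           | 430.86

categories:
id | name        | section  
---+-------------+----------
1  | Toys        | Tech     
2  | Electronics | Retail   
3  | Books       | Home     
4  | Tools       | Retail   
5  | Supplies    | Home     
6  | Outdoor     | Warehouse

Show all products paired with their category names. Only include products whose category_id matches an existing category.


INNER JOIN keeps only products rows whose category_id matches an id in categories. Walk through each product:
  - product 1 (Laptop): category_id=3 -> matches Books
  - product 2 (Charger): category_id=5 -> matches Supplies
  - product 3 (Pen): category_id=1 -> matches Toys
  - product 4 (Keyboard): category_id=NULL, no match -> dropped
  - product 5 (Headphones): category_id=6 -> matches Outdoor
  - product 6 (Desk): category_id=3 -> matches Books
  - product 7 (Printer): category_id=NULL, no match -> dropped
  - product 8 (Webcam): category_id=1 -> matches Toys
  - product 9 (Monitor): category_id=4 -> matches Tools
So 2 of 9 rows are dropped.

SQL:
SELECT a.name, b.name AS category
FROM products a
INNER JOIN categories b ON a.category_id = b.id

Result:
name       | category
-----------+---------
Laptop     | Books   
Charger    | Supplies
Pen        | Toys    
Headphones | Outdoor 
Desk       | Books   
Webcam     | Toys    
Monitor    | Tools   


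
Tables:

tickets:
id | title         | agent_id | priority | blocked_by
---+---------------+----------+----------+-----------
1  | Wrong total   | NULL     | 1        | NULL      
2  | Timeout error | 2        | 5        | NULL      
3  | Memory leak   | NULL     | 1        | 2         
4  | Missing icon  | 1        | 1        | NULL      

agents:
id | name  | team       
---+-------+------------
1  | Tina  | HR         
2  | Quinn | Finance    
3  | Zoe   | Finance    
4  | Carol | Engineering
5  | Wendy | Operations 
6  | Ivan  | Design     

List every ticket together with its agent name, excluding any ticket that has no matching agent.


INNER JOIN keeps only tickets rows whose agent_id matches an id in agents. Walk through each ticket:
  - ticket 1 (Wrong total): agent_id=NULL, no match -> dropped
  - ticket 2 (Timeout error): agent_id=2 -> matches Quinn
  - ticket 3 (Memory leak): agent_id=NULL, no match -> dropped
  - ticket 4 (Missing icon): agent_id=1 -> matches Tina
So 2 of 4 rows are dropped.

SQL:
SELECT a.title, b.name AS agent
FROM tickets a
INNER JOIN agents b ON a.agent_id = b.id

Result:
title         | agent
--------------+------
Timeout error | Quinn
Missing icon  | Tina 


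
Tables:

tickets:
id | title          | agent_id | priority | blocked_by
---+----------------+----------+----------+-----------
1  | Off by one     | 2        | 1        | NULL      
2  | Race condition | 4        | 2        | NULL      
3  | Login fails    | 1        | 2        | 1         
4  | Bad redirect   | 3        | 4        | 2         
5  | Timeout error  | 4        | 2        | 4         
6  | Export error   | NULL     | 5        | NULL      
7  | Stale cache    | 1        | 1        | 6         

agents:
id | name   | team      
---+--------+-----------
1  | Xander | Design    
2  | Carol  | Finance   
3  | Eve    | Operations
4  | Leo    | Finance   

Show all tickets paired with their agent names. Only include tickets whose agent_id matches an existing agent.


INNER JOIN keeps only tickets rows whose agent_id matches an id in agents. Walk through each ticket:
  - ticket 1 (Off by one): agent_id=2 -> matches Carol
  - ticket 2 (Race condition): agent_id=4 -> matches Leo
  - ticket 3 (Login fails): agent_id=1 -> matches Xander
  - ticket 4 (Bad redirect): agent_id=3 -> matches Eve
  - ticket 5 (Timeout error): agent_id=4 -> matches Leo
  - ticket 6 (Export error): agent_id=NULL, no match -> dropped
  - ticket 7 (Stale cache): agent_id=1 -> matches Xander
So 1 of 7 rows is dropped.

SQL:
SELECT a.title, b.name AS agent
FROM tickets a
INNER JOIN agents b ON a.agent_id = b.id

Result:
title          | agent 
---------------+-------
Off by one     | Carol 
Race condition | Leo   
Login fails    | Xander
Bad redirect   | Eve   
Timeout error  | Leo   
Stale cache    | Xander


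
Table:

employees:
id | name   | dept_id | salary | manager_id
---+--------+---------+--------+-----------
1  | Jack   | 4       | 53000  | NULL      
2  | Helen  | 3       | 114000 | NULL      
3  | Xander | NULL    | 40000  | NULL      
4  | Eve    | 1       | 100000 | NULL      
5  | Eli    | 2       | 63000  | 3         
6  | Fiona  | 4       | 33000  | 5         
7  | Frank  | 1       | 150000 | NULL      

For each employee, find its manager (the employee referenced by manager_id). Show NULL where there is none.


This is a self-join: employees is joined to a second copy of itself, matching each row's manager_id to another row's id. Use LEFT JOIN so rows with manager_id=NULL are kept.
  - employee 1 (Jack): manager_id=NULL -> NULL
  - employee 2 (Helen): manager_id=NULL -> NULL
  - employee 3 (Xander): manager_id=NULL -> NULL
  - employee 4 (Eve): manager_id=NULL -> NULL
  - employee 5 (Eli): manager_id=3 -> Xander
  - employee 6 (Fiona): manager_id=5 -> Eli
  - employee 7 (Frank): manager_id=NULL -> NULL

SQL:
SELECT a.name AS item, b.name AS manager
FROM employees a
LEFT JOIN employees b ON a.manager_id = b.id

Result:
item   | manager
-------+--------
Jack   | NULL   
Helen  | NULL   
Xander | NULL   
Eve    | NULL   
Eli    | Xander 
Fiona  | Eli    
Frank  | NULL   


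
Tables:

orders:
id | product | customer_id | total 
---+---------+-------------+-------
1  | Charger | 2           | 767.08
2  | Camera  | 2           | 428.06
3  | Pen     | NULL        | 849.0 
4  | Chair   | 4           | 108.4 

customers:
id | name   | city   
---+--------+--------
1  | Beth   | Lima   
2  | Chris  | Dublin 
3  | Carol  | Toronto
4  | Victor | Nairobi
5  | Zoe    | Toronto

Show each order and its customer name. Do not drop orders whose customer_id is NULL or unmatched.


LEFT JOIN keeps every row from orders (the left table); where customer_id has no match in customers, the customer columns become NULL. Walk through each order:
  - order 1 (Charger): customer_id=2 -> matches Chris
  - order 2 (Camera): customer_id=2 -> matches Chris
  - order 3 (Pen): customer_id=NULL, no match -> kept with NULL
  - order 4 (Chair): customer_id=4 -> matches Victor
All 4 rows appear; 1 has NULL customer.

SQL:
SELECT a.product, b.name AS customer
FROM orders a
LEFT JOIN customers b ON a.customer_id = b.id

Result:
product | customer
--------+---------
Charger | Chris   
Camera  | Chris   
Pen     | NULL    
Chair   | Victor  


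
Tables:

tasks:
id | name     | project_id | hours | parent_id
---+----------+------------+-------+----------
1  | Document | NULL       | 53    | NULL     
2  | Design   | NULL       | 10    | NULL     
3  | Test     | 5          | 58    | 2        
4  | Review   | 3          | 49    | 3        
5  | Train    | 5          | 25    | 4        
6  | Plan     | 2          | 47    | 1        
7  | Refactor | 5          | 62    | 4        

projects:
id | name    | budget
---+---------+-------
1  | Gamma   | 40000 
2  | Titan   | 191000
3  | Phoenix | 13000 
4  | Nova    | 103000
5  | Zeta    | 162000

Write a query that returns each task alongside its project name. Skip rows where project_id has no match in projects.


INNER JOIN keeps only tasks rows whose project_id matches an id in projects. Walk through each task:
  - task 1 (Document): project_id=NULL, no match -> dropped
  - task 2 (Design): project_id=NULL, no match -> dropped
  - task 3 (Test): project_id=5 -> matches Zeta
  - task 4 (Review): project_id=3 -> matches Phoenix
  - task 5 (Train): project_id=5 -> matches Zeta
  - task 6 (Plan): project_id=2 -> matches Titan
  - task 7 (Refactor): project_id=5 -> matches Zeta
So 2 of 7 rows are dropped.

SQL:
SELECT a.name, b.name AS project
FROM tasks a
INNER JOIN projects b ON a.project_id = b.id

Result:
name     | project
---------+--------
Test     | Zeta   
Review   | Phoenix
Train    | Zeta   
Plan     | Titan  
Refactor | Zeta   


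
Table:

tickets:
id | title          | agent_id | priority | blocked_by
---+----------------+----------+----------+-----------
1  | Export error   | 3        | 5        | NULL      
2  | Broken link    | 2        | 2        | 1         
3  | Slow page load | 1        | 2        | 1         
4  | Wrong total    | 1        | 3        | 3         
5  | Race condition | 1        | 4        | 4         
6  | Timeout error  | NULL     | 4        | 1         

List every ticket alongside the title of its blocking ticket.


This is a self-join: tickets is joined to a second copy of itself, matching each row's blocked_by to another row's id. Use LEFT JOIN so rows with blocked_by=NULL are kept.
  - ticket 1 (Export error): blocked_by=NULL -> NULL
  - ticket 2 (Broken link): blocked_by=1 -> Export error
  - ticket 3 (Slow page load): blocked_by=1 -> Export error
  - ticket 4 (Wrong total): blocked_by=3 -> Slow page load
  - ticket 5 (Race condition): blocked_by=4 -> Wrong total
  - ticket 6 (Timeout error): blocked_by=1 -> Export error

SQL:
SELECT a.title AS item, b.title AS blocked_by
FROM tickets a
LEFT JOIN tickets b ON a.blocked_by = b.id

Result:
item           | blocked_by    
---------------+---------------
Export error   | NULL          
Broken link    | Export error  
Slow page load | Export error  
Wrong total    | Slow page load
Race condition | Wrong total   
Timeout error  | Export error  


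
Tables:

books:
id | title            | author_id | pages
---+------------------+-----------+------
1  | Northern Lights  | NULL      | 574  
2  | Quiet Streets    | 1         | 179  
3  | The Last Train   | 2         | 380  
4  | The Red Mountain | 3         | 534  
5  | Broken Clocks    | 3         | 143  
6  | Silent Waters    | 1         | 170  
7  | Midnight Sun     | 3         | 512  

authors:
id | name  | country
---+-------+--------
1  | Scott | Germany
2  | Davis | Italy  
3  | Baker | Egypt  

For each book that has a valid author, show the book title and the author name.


INNER JOIN keeps only books rows whose author_id matches an id in authors. Walk through each book:
  - book 1 (Northern Lights): author_id=NULL, no match -> dropped
  - book 2 (Quiet Streets): author_id=1 -> matches Scott
  - book 3 (The Last Train): author_id=2 -> matches Davis
  - book 4 (The Red Mountain): author_id=3 -> matches Baker
  - book 5 (Broken Clocks): author_id=3 -> matches Baker
  - book 6 (Silent Waters): author_id=1 -> matches Scott
  - book 7 (Midnight Sun): author_id=3 -> matches Baker
So 1 of 7 rows is dropped.

SQL:
SELECT a.title, b.name AS author
FROM books a
INNER JOIN authors b ON a.author_id = b.id

Result:
title            | author
-----------------+-------
Quiet Streets    | Scott 
The Last Train   | Davis 
The Red Mountain | Baker 
Broken Clocks    | Baker 
Silent Waters    | Scott 
Midnight Sun     | Baker 


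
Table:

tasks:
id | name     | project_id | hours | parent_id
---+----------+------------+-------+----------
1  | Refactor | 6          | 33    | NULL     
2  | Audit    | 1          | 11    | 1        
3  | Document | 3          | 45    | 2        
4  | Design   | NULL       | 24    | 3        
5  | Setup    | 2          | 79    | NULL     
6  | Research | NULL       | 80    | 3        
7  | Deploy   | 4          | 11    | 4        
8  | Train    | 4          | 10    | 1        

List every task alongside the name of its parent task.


This is a self-join: tasks is joined to a second copy of itself, matching each row's parent_id to another row's id. Use LEFT JOIN so rows with parent_id=NULL are kept.
  - task 1 (Refactor): parent_id=NULL -> NULL
  - task 2 (Audit): parent_id=1 -> Refactor
  - task 3 (Document): parent_id=2 -> Audit
  - task 4 (Design): parent_id=3 -> Document
  - task 5 (Setup): parent_id=NULL -> NULL
  - task 6 (Research): parent_id=3 -> Document
  - task 7 (Deploy): parent_id=4 -> Design
  - task 8 (Train): parent_id=1 -> Refactor

SQL:
SELECT a.name AS item, b.name AS parent
FROM tasks a
LEFT JOIN tasks b ON a.parent_id = b.id

Result:
item     | parent  
---------+---------
Refactor | NULL    
Audit    | Refactor
Document | Audit   
Design   | Document
Setup    | NULL    
Research | Document
Deploy   | Design  
Train    | Refactor


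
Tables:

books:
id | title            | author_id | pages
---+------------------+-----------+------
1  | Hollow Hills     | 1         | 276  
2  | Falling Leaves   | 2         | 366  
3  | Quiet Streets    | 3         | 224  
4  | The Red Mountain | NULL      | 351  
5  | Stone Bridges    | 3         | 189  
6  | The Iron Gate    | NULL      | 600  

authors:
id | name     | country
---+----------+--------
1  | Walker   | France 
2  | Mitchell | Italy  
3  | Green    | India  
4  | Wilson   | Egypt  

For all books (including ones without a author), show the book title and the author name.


LEFT JOIN keeps every row from books (the left table); where author_id has no match in authors, the author columns become NULL. Walk through each book:
  - book 1 (Hollow Hills): author_id=1 -> matches Walker
  - book 2 (Falling Leaves): author_id=2 -> matches Mitchell
  - book 3 (Quiet Streets): author_id=3 -> matches Green
  - book 4 (The Red Mountain): author_id=NULL, no match -> kept with NULL
  - book 5 (Stone Bridges): author_id=3 -> matches Green
  - book 6 (The Iron Gate): author_id=NULL, no match -> kept with NULL
All 6 rows appear; 2 have NULL author.

SQL:
SELECT a.title, b.name AS author
FROM books a
LEFT JOIN authors b ON a.author_id = b.id

Result:
title            | author  
-----------------+---------
Hollow Hills     | Walker  
Falling Leaves   | Mitchell
Quiet Streets    | Green   
The Red Mountain | NULL    
Stone Bridges    | Green   
The Iron Gate    | NULL    


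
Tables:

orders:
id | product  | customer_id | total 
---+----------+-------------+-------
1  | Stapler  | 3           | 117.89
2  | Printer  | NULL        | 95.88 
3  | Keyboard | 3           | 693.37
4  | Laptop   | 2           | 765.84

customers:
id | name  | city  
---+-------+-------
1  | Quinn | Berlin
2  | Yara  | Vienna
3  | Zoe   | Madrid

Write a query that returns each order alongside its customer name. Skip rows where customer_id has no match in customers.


INNER JOIN keeps only orders rows whose customer_id matches an id in customers. Walk through each order:
  - order 1 (Stapler): customer_id=3 -> matches Zoe
  - order 2 (Printer): customer_id=NULL, no match -> dropped
  - order 3 (Keyboard): customer_id=3 -> matches Zoe
  - order 4 (Laptop): customer_id=2 -> matches Yara
So 1 of 4 rows is dropped.

SQL:
SELECT a.product, b.name AS customer
FROM orders a
INNER JOIN customers b ON a.customer_id = b.id

Result:
product  | customer
---------+---------
Stapler  | Zoe     
Keyboard | Zoe     
Laptop   | Yara    


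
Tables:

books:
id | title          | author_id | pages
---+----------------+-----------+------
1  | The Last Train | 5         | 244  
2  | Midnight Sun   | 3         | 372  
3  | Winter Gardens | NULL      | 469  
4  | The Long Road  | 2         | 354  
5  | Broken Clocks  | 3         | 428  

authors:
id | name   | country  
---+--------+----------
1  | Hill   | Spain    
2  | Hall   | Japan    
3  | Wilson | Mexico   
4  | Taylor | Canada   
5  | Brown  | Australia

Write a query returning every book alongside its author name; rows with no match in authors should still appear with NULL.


LEFT JOIN keeps every row from books (the left table); where author_id has no match in authors, the author columns become NULL. Walk through each book:
  - book 1 (The Last Train): author_id=5 -> matches Brown
  - book 2 (Midnight Sun): author_id=3 -> matches Wilson
  - book 3 (Winter Gardens): author_id=NULL, no match -> kept with NULL
  - book 4 (The Long Road): author_id=2 -> matches Hall
  - book 5 (Broken Clocks): author_id=3 -> matches Wilson
All 5 rows appear; 1 has NULL author.

SQL:
SELECT a.title, b.name AS author
FROM books a
LEFT JOIN authors b ON a.author_id = b.id

Result:
title          | author
---------------+-------
The Last Train | Brown 
Midnight Sun   | Wilson
Winter Gardens | NULL  
The Long Road  | Hall  
Broken Clocks  | Wilson


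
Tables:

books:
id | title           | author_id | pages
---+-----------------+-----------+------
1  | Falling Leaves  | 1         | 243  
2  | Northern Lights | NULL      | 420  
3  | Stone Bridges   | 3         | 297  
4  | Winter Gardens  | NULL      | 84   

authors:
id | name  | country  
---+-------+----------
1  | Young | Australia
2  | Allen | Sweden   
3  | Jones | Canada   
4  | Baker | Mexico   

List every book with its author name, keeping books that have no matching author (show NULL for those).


LEFT JOIN keeps every row from books (the left table); where author_id has no match in authors, the author columns become NULL. Walk through each book:
  - book 1 (Falling Leaves): author_id=1 -> matches Young
  - book 2 (Northern Lights): author_id=NULL, no match -> kept with NULL
  - book 3 (Stone Bridges): author_id=3 -> matches Jones
  - book 4 (Winter Gardens): author_id=NULL, no match -> kept with NULL
All 4 rows appear; 2 have NULL author.

SQL:
SELECT a.title, b.name AS author
FROM books a
LEFT JOIN authors b ON a.author_id = b.id

Result:
title           | author
----------------+-------
Falling Leaves  | Young 
Northern Lights | NULL  
Stone Bridges   | Jones 
Winter Gardens  | NULL  
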